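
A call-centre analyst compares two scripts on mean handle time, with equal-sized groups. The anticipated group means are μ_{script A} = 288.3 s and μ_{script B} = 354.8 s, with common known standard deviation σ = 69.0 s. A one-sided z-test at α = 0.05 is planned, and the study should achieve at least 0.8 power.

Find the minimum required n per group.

n = 14 per group

Standardized effect: d = |μ_{script A} − μ_{script B}| / σ = |288.3 − 354.8| / 69.0 = 0.9638
For power 0.8 need Φ(δ − z_{0.05}) = 0.8, so δ = z_{0.05} + z_{0.20} = 1.645 + 0.842 = 2.486.
δ = d·√(n/2) ⇒ n = 2(δ/d)² = 2 × (2.486 / 0.9638)² = 13.31.
Round up to the next whole unit.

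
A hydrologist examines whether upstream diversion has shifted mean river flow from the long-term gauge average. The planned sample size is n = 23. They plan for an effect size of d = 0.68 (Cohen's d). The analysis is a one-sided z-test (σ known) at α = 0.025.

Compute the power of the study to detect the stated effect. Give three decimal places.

Noncentrality parameter: δ = d·√n = 0.68 × √23 = 3.2612
One-sided α = 0.025 → critical value z_{0.025} = 1.960.
Power = P(Z > 1.960 − δ) = Φ(1.301) = 0.9034.

Power ≈ 0.903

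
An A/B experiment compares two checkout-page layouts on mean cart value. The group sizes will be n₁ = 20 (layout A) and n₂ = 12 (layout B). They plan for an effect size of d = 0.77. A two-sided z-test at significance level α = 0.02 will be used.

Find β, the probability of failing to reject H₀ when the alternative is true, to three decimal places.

β ≈ 0.586

Noncentrality parameter: δ = d / √(1/n₁ + 1/n₂) = 0.77 / √(1/20 + 1/12) = 2.1087
Two-sided α = 0.02 → critical value z_{0.01} = 2.326.
Power = Φ(δ − 2.326) + Φ(−δ − 2.326) = Φ(-0.218) + Φ(-4.435) = 0.4139 + 0.0000 = 0.4139.
Type II error: β = 1 − power = 1 − 0.4139 = 0.5861.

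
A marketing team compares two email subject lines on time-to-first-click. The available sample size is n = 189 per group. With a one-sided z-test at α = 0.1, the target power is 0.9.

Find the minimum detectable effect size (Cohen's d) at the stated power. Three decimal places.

d ≈ 0.264

Need Φ(δ − 1.282) = 0.9, so δ = 1.282 + 1.282 = 2.563.
δ = d·√(n/2) ⇒ d = δ/√(n/2) = 2.563/√(189/2) = 0.2637.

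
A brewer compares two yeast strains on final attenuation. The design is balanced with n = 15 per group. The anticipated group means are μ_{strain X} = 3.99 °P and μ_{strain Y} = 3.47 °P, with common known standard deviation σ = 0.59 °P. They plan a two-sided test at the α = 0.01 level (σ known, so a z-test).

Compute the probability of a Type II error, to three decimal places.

β ≈ 0.564

Standardized effect: d = |μ_{strain X} − μ_{strain Y}| / σ = |3.99 − 3.47| / 0.59 = 0.8814
Noncentrality parameter: δ = d·√(n/2) = 0.8814 × √(15/2) = 2.4137
Two-sided α = 0.01 → critical value z_{0.005} = 2.576.
Power = Φ(δ − 2.576) + Φ(−δ − 2.576) = Φ(-0.162) + Φ(-4.990) = 0.4356 + 0.0000 = 0.4356.
Type II error: β = 1 − power = 1 − 0.4356 = 0.5644.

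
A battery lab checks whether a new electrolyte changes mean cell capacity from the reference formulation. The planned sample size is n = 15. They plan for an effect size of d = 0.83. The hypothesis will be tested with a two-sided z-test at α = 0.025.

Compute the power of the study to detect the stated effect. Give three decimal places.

Power ≈ 0.835

Noncentrality parameter: δ = d·√n = 0.83 × √15 = 3.2146
Two-sided α = 0.025 → critical value z_{0.0125} = 2.241.
Power = Φ(δ − 2.241) + Φ(−δ − 2.241) = Φ(0.973) + Φ(-5.456) = 0.8348 + 0.0000 = 0.8348.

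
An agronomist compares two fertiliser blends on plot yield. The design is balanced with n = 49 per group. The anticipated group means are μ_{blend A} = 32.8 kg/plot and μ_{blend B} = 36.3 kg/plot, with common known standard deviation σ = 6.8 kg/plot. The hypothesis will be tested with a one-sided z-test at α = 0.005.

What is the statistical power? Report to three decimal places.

Power ≈ 0.489

Standardized effect: d = |μ_{blend A} − μ_{blend B}| / σ = |32.8 − 36.3| / 6.8 = 0.5147
Noncentrality parameter: δ = d·√(n/2) = 0.5147 × √(49/2) = 2.5477
One-sided α = 0.005 → critical value z_{0.005} = 2.576.
Power = P(Z > 2.576 − δ) = Φ(-0.028) = 0.4888.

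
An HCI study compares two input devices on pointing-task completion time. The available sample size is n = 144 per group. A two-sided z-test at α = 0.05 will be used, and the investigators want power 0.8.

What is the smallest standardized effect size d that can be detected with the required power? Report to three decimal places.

Required noncentrality: δ = z_{0.025} + z_{0.20} = 1.960 + 0.842 = 2.802.
(Lower-tail contribution to power is negligible for δ > 0.)
δ = d·√(n/2) ⇒ d = δ/√(n/2) = 2.802/√(144/2) = 0.3302.

d ≈ 0.330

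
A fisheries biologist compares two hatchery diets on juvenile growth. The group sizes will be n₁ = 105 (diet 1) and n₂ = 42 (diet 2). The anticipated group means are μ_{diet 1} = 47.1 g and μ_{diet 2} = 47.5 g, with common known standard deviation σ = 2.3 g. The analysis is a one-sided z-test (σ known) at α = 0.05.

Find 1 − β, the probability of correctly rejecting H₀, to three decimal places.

Standardized effect: d = |μ_{diet 1} − μ_{diet 2}| / σ = |47.1 − 47.5| / 2.3 = 0.1739
Noncentrality parameter: δ = d / √(1/n₁ + 1/n₂) = 0.1739 / √(1/105 + 1/42) = 0.9526
One-sided α = 0.05 → critical value z_{0.05} = 1.645.
Power = P(Z > 1.645 − δ) = Φ(-0.692) = 0.2444.

Power ≈ 0.244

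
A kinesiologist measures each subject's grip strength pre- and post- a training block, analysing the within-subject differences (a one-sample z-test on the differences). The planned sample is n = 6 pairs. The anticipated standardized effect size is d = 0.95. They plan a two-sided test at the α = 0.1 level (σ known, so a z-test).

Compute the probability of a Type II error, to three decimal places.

β ≈ 0.248

Noncentrality parameter: δ = d·√n = 0.95 × √6 = 2.3270
Critical value for a two-sided test at α = 0.1: z_{α/2} = 1.645.
Power = Φ(δ − 1.645) + Φ(−δ − 1.645) = Φ(0.682) + Φ(-3.972) = 0.7524 + 0.0000 = 0.7525.
Type II error: β = 1 − power = 1 − 0.7525 = 0.2475.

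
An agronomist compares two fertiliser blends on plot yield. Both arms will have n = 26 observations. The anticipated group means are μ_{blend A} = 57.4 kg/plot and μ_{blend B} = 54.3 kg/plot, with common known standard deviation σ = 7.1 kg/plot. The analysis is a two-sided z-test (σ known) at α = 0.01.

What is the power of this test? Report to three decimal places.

Power ≈ 0.158

Standardized effect: d = |μ_{blend A} − μ_{blend B}| / σ = |57.4 − 54.3| / 7.1 = 0.4366
Noncentrality parameter: δ = d·√(n/2) = 0.4366 × √(26/2) = 1.5743
Critical value for a two-sided test at α = 0.01: z_{α/2} = 2.576.
Power = Φ(δ − 2.576) + Φ(−δ − 2.576) = Φ(-1.002) + Φ(-4.150) = 0.1583 + 0.0000 = 0.1583.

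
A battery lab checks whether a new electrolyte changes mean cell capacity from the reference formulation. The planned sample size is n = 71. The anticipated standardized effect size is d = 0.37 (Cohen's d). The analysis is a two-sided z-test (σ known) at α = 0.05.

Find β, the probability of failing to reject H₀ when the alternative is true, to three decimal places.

Noncentrality parameter: δ = d·√n = 0.37 × √71 = 3.1177
Two-sided α = 0.05 → critical value z_{0.025} = 1.960.
Power = Φ(δ − 1.960) + Φ(−δ − 1.960) = Φ(1.158) + Φ(-5.078) = 0.8765 + 0.0000 = 0.8765.
Type II error: β = 1 − power = 1 − 0.8765 = 0.1235.

β ≈ 0.123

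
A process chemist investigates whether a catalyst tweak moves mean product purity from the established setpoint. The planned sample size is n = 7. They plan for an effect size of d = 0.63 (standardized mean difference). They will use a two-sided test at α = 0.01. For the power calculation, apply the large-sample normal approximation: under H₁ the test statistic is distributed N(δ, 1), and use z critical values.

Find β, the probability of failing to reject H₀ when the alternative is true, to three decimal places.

Noncentrality parameter: λ = d·√n = 0.63 × √7 = 1.6668
Two-sided α = 0.01 → critical value z_{0.005} = 2.576.
Power = Φ(λ − 2.576) + Φ(−λ − 2.576) = Φ(-0.909) + Φ(-4.243) = 0.1817 + 0.0000 = 0.1817.
Type II error: β = 1 − power = 1 − 0.1817 = 0.8183.

β ≈ 0.818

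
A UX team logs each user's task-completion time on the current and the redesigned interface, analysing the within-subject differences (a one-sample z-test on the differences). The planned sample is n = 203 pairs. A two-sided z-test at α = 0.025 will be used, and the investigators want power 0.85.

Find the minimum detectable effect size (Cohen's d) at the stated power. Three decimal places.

d ≈ 0.230

Required noncentrality: δ = z_{0.0125} + z_{0.15} = 2.241 + 1.036 = 3.278.
(The second rejection-region term Φ(−δ − z_{α/2}) is negligible and dropped.)
δ = d·√n ⇒ d = δ/√n = 3.278/√203 = 0.2301.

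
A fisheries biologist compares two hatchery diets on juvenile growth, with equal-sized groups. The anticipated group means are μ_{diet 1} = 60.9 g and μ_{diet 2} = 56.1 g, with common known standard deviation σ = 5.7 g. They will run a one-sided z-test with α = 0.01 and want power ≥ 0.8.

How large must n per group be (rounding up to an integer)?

n = 29 per group

Standardized effect: d = |μ_{diet 1} − μ_{diet 2}| / σ = |60.9 − 56.1| / 5.7 = 0.8421
Set Φ(δ − 2.326) = 0.8; then δ − 2.326 = Φ⁻¹(0.8) = 0.842, giving δ = 3.168.
δ = d·√(n/2) ⇒ n = 2(δ/d)² = 2 × (3.168 / 0.8421)² = 28.30.
Rounding up, n = 29 per group.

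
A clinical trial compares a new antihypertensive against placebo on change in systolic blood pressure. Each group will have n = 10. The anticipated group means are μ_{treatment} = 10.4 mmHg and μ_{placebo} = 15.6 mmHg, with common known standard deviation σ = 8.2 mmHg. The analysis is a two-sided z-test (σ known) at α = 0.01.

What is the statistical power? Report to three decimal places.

Power ≈ 0.123

Standardized effect: d = |μ_{treatment} − μ_{placebo}| / σ = |10.4 − 15.6| / 8.2 = 0.6341
Noncentrality parameter: δ = d·√(n/2) = 0.6341 × √(10/2) = 1.4180
Critical value for a two-sided test at α = 0.01: z_{α/2} = 2.576.
Power = Φ(δ − 2.576) + Φ(−δ − 2.576) = Φ(-1.158) + Φ(-3.994) = 0.1235 + 0.0000 = 0.1235.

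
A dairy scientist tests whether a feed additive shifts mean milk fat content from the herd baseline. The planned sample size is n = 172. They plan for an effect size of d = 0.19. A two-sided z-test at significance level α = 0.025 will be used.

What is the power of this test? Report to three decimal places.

Noncentrality parameter: δ = d·√n = 0.19 × √172 = 2.4918
Two-sided α = 0.025 → critical value z_{0.0125} = 2.241.
Power = Φ(δ − 2.241) + Φ(−δ − 2.241) = Φ(0.250) + Φ(-4.733) = 0.5989 + 0.0000 = 0.5989.

Power ≈ 0.599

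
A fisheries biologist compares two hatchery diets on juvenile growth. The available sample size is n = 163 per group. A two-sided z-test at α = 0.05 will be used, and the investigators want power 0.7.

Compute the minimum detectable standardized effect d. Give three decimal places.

d ≈ 0.275

Need Φ(δ − 1.960) = 0.7, so δ = 1.960 + 0.524 = 2.484.
(The second rejection-region term Φ(−δ − z_{α/2}) is negligible and dropped.)
δ = d·√(n/2) ⇒ d = δ/√(n/2) = 2.484/√(163/2) = 0.2752.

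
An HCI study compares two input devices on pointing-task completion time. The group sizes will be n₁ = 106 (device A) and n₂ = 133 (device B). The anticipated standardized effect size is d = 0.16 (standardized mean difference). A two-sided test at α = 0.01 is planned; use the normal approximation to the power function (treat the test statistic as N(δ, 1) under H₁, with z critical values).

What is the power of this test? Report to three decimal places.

Noncentrality parameter: δ = d / √(1/n₁ + 1/n₂) = 0.16 / √(1/106 + 1/133) = 1.2289
Critical value for a two-sided test at α = 0.01: z_{α/2} = 2.576.
Power = Φ(δ − 2.576) + Φ(−δ − 2.576) = Φ(-1.347) + Φ(-3.805) = 0.0890 + 0.0001 = 0.0891.

Power ≈ 0.089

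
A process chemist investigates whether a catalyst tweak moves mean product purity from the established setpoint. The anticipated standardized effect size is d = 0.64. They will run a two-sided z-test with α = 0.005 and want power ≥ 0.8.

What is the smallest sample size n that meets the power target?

Set Φ(δ − 2.807) = 0.8; then δ − 2.807 = Φ⁻¹(0.8) = 0.842, giving δ = 3.649.
(Ignoring the negligible lower-tail rejection probability gives the usual closed-form inversion.)
δ = d·√n ⇒ n = (δ/d)² = (3.649 / 0.64)² = 32.50.
Round up to the next whole unit.

n = 33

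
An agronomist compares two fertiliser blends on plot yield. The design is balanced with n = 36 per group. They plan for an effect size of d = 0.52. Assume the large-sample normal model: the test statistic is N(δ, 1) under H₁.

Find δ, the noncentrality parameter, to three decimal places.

δ = d·√(n/2) = 0.52 × √(36/2) = 2.2062

δ ≈ 2.206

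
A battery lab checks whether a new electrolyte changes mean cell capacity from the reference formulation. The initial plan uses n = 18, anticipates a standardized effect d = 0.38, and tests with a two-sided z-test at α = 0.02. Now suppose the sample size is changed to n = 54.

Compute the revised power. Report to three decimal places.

With n = 54: δ = d·√n = 0.38 × √54 = 2.7924. Critical value z_{0.01} = 2.326.
Revised power = Φ(δ − 2.326) + Φ(−δ − 2.326) = Φ(0.466) + Φ(-5.119) = 0.6794 + 0.0000 = 0.6794.

Power ≈ 0.679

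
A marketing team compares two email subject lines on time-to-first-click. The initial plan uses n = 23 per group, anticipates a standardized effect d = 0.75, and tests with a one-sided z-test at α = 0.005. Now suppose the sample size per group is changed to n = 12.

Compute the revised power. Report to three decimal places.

Power ≈ 0.230

With n = 12 per group: δ = d·√(n/2) = 0.75 × √(12/2) = 1.8371. Critical value z_{0.005} = 2.576.
Revised power = P(Z > 2.576 − δ) = Φ(-0.739) = 0.2300.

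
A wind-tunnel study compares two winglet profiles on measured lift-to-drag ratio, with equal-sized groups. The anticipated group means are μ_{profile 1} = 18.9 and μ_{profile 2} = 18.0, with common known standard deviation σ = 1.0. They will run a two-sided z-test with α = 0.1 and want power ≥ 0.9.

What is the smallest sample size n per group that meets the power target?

n = 22 per group

Standardized effect: d = |μ_{profile 1} − μ_{profile 2}| / σ = |18.9 − 18.0| / 1.0 = 0.9000
For power 0.9 need Φ(δ − z_{0.05}) = 0.9, so δ = z_{0.05} + z_{0.10} = 1.645 + 1.282 = 2.926.
(The Φ(−δ − z_{α/2}) term is vanishingly small for δ > 0 and is dropped in the standard sample-size formula.)
δ = d·√(n/2) ⇒ n = 2(δ/d)² = 2 × (2.926 / 0.9000)² = 21.15.
Round up to the next whole unit.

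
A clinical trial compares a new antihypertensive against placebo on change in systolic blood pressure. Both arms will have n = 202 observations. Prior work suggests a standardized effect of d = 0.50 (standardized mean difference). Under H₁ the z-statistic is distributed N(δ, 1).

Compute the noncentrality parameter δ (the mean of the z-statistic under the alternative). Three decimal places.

The noncentrality parameter scales effect size by the design's sample-size factor: δ = d·√(n/2) = 0.50 × √(202/2) = 5.0249

δ ≈ 5.025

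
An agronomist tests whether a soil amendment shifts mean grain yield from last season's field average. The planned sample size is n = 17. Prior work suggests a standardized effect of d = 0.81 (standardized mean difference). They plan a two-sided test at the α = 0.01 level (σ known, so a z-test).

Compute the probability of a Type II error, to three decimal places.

Noncentrality parameter: λ = d·√n = 0.81 × √17 = 3.3397
Critical value for a two-sided test at α = 0.01: z_{α/2} = 2.576.
Power = Φ(λ − 2.576) + Φ(−λ − 2.576) = Φ(0.764) + Φ(-5.916) = 0.7775 + 0.0000 = 0.7775.
Type II error: β = 1 − power = 1 − 0.7775 = 0.2225.

β ≈ 0.222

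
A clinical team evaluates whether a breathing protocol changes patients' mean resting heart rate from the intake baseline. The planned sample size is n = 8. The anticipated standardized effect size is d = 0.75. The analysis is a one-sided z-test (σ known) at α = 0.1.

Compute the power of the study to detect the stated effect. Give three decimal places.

Power ≈ 0.799

Noncentrality parameter: δ = d·√n = 0.75 × √8 = 2.1213
One-sided α = 0.1 → critical value z_{0.1} = 1.282.
Power = Φ(δ − 1.282) = Φ(0.840) = 0.7995.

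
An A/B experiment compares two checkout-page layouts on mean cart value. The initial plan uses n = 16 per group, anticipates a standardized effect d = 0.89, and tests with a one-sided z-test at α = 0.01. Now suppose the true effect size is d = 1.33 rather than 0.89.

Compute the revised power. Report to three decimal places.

Power ≈ 0.924

With d = 1.33: δ = d·√(n/2) = 1.33 × √(16/2) = 3.7618. Critical value z_{0.01} = 2.326.
Revised power = P(Z > 2.326 − δ) = Φ(1.435) = 0.9244.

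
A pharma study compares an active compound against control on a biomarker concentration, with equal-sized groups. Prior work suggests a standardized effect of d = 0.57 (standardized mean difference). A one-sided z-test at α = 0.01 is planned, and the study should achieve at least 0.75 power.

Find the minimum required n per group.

Set Φ(δ − 2.326) = 0.75; then δ − 2.326 = Φ⁻¹(0.75) = 0.674, giving δ = 3.001.
δ = d·√(n/2) ⇒ n = 2(δ/d)² = 2 × (3.001 / 0.57)² = 55.43.
Rounding up, n = 56 per group.

n = 56 per group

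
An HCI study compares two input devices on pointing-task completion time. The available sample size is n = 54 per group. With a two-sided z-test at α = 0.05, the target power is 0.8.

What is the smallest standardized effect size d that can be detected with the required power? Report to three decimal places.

Required noncentrality: δ = z_{0.025} + z_{0.20} = 1.960 + 0.842 = 2.802.
(Lower-tail contribution to power is negligible for δ > 0.)
δ = d·√(n/2) ⇒ d = δ/√(n/2) = 2.802/√(54/2) = 0.5392.

d ≈ 0.539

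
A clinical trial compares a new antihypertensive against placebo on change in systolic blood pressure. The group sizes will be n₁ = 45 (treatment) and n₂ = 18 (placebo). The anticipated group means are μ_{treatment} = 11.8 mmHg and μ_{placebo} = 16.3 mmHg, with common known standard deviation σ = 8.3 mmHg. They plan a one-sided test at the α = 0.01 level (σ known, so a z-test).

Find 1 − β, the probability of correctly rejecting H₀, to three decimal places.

Standardized effect: d = |μ_{treatment} − μ_{placebo}| / σ = |11.8 − 16.3| / 8.3 = 0.5422
Noncentrality parameter: δ = d / √(1/n₁ + 1/n₂) = 0.5422 / √(1/45 + 1/18) = 1.9440
Critical value for a one-sided test at α = 0.01: z_α = 2.326.
Power = Φ(δ − 2.326) = Φ(-0.382) = 0.3511.

Power ≈ 0.351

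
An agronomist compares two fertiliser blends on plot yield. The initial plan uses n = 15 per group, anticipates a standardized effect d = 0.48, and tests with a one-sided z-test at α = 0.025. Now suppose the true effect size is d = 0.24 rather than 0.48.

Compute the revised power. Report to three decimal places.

Power ≈ 0.096

With d = 0.24: δ = d·√(n/2) = 0.24 × √(15/2) = 0.6573. Critical value z_{0.025} = 1.960.
Revised power = Φ(δ − 1.960) = Φ(-1.303) = 0.0963.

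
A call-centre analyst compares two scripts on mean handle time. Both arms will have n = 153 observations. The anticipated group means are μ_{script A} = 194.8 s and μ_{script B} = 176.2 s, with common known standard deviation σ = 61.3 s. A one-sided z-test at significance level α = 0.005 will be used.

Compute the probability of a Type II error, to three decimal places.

β ≈ 0.469

Standardized effect: d = |μ_{script A} − μ_{script B}| / σ = |194.8 − 176.2| / 61.3 = 0.3034
Noncentrality parameter: δ = d·√(n/2) = 0.3034 × √(153/2) = 2.6539
One-sided α = 0.005 → critical value z_{0.005} = 2.576.
Power = P(Z > 2.576 − δ) = Φ(0.078) = 0.5311.
Type II error: β = 1 − power = 1 − 0.5311 = 0.4689.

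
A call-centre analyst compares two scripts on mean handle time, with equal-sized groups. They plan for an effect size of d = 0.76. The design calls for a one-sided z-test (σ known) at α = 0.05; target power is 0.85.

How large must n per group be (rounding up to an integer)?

For power 0.85 need Φ(δ − z_{0.05}) = 0.85, so δ = z_{0.05} + z_{0.15} = 1.645 + 1.036 = 2.681.
δ = d·√(n/2) ⇒ n = 2(δ/d)² = 2 × (2.681 / 0.76)² = 24.89.
Rounding up, n = 25 per group.

n = 25 per group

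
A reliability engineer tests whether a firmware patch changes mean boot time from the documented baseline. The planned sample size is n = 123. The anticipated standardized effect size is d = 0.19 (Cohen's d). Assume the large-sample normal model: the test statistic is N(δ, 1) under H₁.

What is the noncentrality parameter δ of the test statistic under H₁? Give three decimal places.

δ ≈ 2.107

The noncentrality parameter scales effect size by the design's sample-size factor: δ = d·√n = 0.19 × √123 = 2.1072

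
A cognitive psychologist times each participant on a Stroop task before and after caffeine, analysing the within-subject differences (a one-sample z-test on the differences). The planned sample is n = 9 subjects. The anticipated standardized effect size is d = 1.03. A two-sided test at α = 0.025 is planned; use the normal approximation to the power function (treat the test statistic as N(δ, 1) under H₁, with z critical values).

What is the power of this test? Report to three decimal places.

Power ≈ 0.802

Noncentrality parameter: δ = d·√n = 1.03 × √9 = 3.0900
Critical value for a two-sided test at α = 0.025: z_{α/2} = 2.241.
Power = Φ(δ − 2.241) + Φ(−δ − 2.241) = Φ(0.849) + Φ(-5.331) = 0.8019 + 0.0000 = 0.8019.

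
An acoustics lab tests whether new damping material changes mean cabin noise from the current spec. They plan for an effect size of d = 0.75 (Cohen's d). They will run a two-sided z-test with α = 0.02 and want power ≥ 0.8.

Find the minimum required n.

Set Φ(δ − 2.326) = 0.8; then δ − 2.326 = Φ⁻¹(0.8) = 0.842, giving δ = 3.168.
(Ignoring the negligible lower-tail rejection probability gives the usual closed-form inversion.)
δ = d·√n ⇒ n = (δ/d)² = (3.168 / 0.75)² = 17.84.
Round up to the next whole unit.

n = 18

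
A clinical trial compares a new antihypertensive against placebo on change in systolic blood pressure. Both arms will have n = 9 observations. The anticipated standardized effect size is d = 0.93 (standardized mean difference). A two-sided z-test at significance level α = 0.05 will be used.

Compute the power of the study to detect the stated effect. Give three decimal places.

Noncentrality parameter: δ = d·√(n/2) = 0.93 × √(9/2) = 1.9728
Critical value for a two-sided test at α = 0.05: z_{α/2} = 1.960.
Power = Φ(δ − 1.960) + Φ(−δ − 1.960) = Φ(0.013) + Φ(-3.933) = 0.5051 + 0.0000 = 0.5052.

Power ≈ 0.505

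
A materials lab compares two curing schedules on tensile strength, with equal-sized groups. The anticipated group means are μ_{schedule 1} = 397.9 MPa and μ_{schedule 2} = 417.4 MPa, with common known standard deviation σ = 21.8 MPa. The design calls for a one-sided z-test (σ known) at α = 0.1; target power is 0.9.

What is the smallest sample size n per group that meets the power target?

n = 17 per group

Standardized effect: d = |μ_{schedule 1} − μ_{schedule 2}| / σ = |397.9 − 417.4| / 21.8 = 0.8945
For power 0.9 need Φ(δ − z_{0.1}) = 0.9, so δ = z_{0.1} + z_{0.10} = 1.282 + 1.282 = 2.563.
δ = d·√(n/2) ⇒ n = 2(δ/d)² = 2 × (2.563 / 0.8945)² = 16.42.
Rounding up, n = 17 per group.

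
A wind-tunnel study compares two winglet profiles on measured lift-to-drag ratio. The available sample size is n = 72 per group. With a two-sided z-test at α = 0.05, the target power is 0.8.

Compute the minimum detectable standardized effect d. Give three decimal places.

Need Φ(δ − 1.960) = 0.8, so δ = 1.960 + 0.842 = 2.802.
(The second rejection-region term Φ(−δ − z_{α/2}) is negligible and dropped.)
δ = d·√(n/2) ⇒ d = δ/√(n/2) = 2.802/√(72/2) = 0.4669.

d ≈ 0.467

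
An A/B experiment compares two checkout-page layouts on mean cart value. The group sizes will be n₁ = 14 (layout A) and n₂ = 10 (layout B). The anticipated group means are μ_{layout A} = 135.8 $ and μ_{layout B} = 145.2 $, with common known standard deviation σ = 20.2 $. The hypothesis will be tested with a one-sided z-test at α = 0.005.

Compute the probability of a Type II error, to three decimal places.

Standardized effect: d = |μ_{layout A} − μ_{layout B}| / σ = |135.8 − 145.2| / 20.2 = 0.4653
Noncentrality parameter: δ = d / √(1/n₁ + 1/n₂) = 0.4653 / √(1/14 + 1/10) = 1.1239
One-sided α = 0.005 → critical value z_{0.005} = 2.576.
Power = Φ(δ − 2.576) = Φ(-1.452) = 0.0733.
Type II error: β = 1 − power = 1 − 0.0733 = 0.9267.

β ≈ 0.927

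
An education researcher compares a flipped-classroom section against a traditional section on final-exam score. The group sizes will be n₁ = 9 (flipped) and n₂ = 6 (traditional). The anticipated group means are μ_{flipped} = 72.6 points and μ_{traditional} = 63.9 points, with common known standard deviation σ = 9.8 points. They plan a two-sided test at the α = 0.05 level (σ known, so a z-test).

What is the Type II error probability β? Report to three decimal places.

Standardized effect: d = |μ_{flipped} − μ_{traditional}| / σ = |72.6 − 63.9| / 9.8 = 0.8878
Noncentrality parameter: δ = d / √(1/n₁ + 1/n₂) = 0.8878 / √(1/9 + 1/6) = 1.6844
Critical value for a two-sided test at α = 0.05: z_{α/2} = 1.960.
Power = Φ(δ − 1.960) + Φ(−δ − 1.960) = Φ(-0.276) + Φ(-3.644) = 0.3914 + 0.0001 = 0.3916.
Type II error: β = 1 − power = 1 − 0.3916 = 0.6084.

β ≈ 0.608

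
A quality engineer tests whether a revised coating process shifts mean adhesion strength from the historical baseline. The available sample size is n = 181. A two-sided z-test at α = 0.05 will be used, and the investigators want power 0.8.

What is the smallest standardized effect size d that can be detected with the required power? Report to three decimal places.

d ≈ 0.208

Required noncentrality: δ = z_{0.025} + z_{0.20} = 1.960 + 0.842 = 2.802.
(The second rejection-region term Φ(−δ − z_{α/2}) is negligible and dropped.)
δ = d·√n ⇒ d = δ/√n = 2.802/√181 = 0.2082.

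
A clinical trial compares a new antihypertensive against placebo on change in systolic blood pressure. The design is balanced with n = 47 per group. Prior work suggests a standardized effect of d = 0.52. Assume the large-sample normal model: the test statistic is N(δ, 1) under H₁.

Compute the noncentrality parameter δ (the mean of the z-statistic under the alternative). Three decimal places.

δ ≈ 2.521

The noncentrality parameter scales effect size by the design's sample-size factor: δ = d·√(n/2) = 0.52 × √(47/2) = 2.5208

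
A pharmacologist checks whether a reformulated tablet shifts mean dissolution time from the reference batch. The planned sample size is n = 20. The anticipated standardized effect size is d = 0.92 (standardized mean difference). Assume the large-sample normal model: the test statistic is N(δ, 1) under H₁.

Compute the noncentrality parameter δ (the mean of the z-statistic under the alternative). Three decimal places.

δ ≈ 4.114

The noncentrality parameter scales effect size by the design's sample-size factor: δ = d·√n = 0.92 × √20 = 4.1144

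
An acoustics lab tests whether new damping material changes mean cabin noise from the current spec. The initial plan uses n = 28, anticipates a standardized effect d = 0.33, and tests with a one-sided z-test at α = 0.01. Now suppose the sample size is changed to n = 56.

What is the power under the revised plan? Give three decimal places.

With n = 56: δ = d·√n = 0.33 × √56 = 2.4695. Critical value z_{0.01} = 2.326.
Revised power = P(Z > 2.326 − δ) = Φ(0.143) = 0.5569.

Power ≈ 0.557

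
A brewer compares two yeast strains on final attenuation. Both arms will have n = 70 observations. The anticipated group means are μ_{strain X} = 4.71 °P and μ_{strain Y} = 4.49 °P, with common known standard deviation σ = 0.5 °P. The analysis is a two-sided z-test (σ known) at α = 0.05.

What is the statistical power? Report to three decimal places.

Power ≈ 0.740

Standardized effect: d = |μ_{strain X} − μ_{strain Y}| / σ = |4.71 − 4.49| / 0.5 = 0.4400
Noncentrality parameter: δ = d·√(n/2) = 0.4400 × √(70/2) = 2.6031
Two-sided α = 0.05 → critical value z_{0.025} = 1.960.
Power = Φ(δ − 1.960) + Φ(−δ − 1.960) = Φ(0.643) + Φ(-4.563) = 0.7399 + 0.0000 = 0.7399.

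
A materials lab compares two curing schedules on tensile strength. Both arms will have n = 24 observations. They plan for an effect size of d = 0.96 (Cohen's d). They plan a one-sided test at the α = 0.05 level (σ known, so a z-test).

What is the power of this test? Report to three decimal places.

Noncentrality parameter: δ = d·√(n/2) = 0.96 × √(24/2) = 3.3255
One-sided α = 0.05 → critical value z_{0.05} = 1.645.
Power = Φ(δ − 1.645) = Φ(1.681) = 0.9536.

Power ≈ 0.954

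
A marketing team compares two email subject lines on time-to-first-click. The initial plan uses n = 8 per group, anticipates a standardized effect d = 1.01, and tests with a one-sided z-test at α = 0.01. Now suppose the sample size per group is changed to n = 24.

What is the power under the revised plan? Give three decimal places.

With n = 24 per group: δ = d·√(n/2) = 1.01 × √(24/2) = 3.4987. Critical value z_{0.01} = 2.326.
Revised power = P(Z > 2.326 − δ) = Φ(1.172) = 0.8795.

Power ≈ 0.879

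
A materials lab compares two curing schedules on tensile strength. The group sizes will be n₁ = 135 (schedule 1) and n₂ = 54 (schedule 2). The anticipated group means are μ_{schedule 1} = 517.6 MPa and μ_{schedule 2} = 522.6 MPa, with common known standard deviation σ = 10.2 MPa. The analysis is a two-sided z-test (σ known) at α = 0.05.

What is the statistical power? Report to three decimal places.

Power ≈ 0.861

Standardized effect: d = |μ_{schedule 1} − μ_{schedule 2}| / σ = |517.6 − 522.6| / 10.2 = 0.4902
Noncentrality parameter: δ = d / √(1/n₁ + 1/n₂) = 0.4902 / √(1/135 + 1/54) = 3.0444
Two-sided α = 0.05 → critical value z_{0.025} = 1.960.
Power = Φ(δ − 1.960) + Φ(−δ − 1.960) = Φ(1.084) + Φ(-5.004) = 0.8609 + 0.0000 = 0.8609.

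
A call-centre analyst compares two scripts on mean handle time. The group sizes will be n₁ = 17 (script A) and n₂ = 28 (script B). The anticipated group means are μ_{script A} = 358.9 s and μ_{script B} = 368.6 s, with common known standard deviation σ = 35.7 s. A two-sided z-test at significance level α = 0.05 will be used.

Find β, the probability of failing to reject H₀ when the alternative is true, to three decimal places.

β ≈ 0.857

Standardized effect: d = |μ_{script A} − μ_{script B}| / σ = |358.9 − 368.6| / 35.7 = 0.2717
Noncentrality parameter: δ = d / √(1/n₁ + 1/n₂) = 0.2717 / √(1/17 + 1/28) = 0.8837
Critical value for a two-sided test at α = 0.05: z_{α/2} = 1.960.
Power = Φ(δ − 1.960) + Φ(−δ − 1.960) = Φ(-1.076) + Φ(-2.844) = 0.1409 + 0.0022 = 0.1431.
Type II error: β = 1 − power = 1 − 0.1431 = 0.8569.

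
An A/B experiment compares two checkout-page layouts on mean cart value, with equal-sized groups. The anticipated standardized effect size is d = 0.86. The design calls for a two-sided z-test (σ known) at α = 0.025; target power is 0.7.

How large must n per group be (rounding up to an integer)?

n = 21 per group

Set Φ(δ − 2.241) = 0.7; then δ − 2.241 = Φ⁻¹(0.7) = 0.524, giving δ = 2.766.
(For δ > 0 the lower-tail rejection region contributes negligibly to power, so the one-term inversion is standard.)
δ = d·√(n/2) ⇒ n = 2(δ/d)² = 2 × (2.766 / 0.86)² = 20.69.
Round up to the next whole unit.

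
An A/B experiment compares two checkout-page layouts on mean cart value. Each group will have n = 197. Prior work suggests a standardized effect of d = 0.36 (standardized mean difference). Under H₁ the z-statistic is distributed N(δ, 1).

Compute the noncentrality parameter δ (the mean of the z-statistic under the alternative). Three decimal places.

The noncentrality parameter scales effect size by the design's sample-size factor: δ = d·√(n/2) = 0.36 × √(197/2) = 3.5729

δ ≈ 3.573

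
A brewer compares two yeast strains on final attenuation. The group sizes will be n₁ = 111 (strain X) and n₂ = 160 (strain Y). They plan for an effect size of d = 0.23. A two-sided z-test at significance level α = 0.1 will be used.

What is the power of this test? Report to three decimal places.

Power ≈ 0.586

Noncentrality parameter: δ = d / √(1/n₁ + 1/n₂) = 0.23 / √(1/111 + 1/160) = 1.8619
Two-sided α = 0.1 → critical value z_{0.05} = 1.645.
Power = Φ(δ − 1.645) + Φ(−δ − 1.645) = Φ(0.217) + Φ(-3.507) = 0.5859 + 0.0002 = 0.5862.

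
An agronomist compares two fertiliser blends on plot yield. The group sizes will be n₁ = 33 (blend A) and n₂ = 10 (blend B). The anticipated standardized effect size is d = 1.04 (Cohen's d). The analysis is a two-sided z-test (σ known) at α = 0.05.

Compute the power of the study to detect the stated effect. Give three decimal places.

Power ≈ 0.822

Noncentrality parameter: δ = d / √(1/n₁ + 1/n₂) = 1.04 / √(1/33 + 1/10) = 2.8811
Two-sided α = 0.05 → critical value z_{0.025} = 1.960.
Power = Φ(δ − 1.960) + Φ(−δ − 1.960) = Φ(0.921) + Φ(-4.841) = 0.8215 + 0.0000 = 0.8215.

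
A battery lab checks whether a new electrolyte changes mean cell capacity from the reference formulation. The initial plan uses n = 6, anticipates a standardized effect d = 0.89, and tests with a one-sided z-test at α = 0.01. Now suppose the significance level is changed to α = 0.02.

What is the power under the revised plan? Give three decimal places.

Power ≈ 0.550

δ = d·√n = 0.89 × √6 = 2.1800 (unchanged). New critical value: z_{0.02} = 2.054.
Revised power = P(Z > 2.054 − δ) = Φ(0.126) = 0.5503.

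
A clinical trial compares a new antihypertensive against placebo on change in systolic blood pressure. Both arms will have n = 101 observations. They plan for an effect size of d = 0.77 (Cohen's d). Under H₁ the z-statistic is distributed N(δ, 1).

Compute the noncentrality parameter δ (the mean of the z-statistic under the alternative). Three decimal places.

δ ≈ 5.472

δ = d·√(n/2) = 0.77 × √(101/2) = 5.4719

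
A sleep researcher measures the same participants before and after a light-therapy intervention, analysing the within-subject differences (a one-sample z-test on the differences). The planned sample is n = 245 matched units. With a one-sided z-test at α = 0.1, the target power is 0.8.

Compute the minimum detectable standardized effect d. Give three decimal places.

Required noncentrality: δ = z_{0.1} + z_{0.20} = 1.282 + 0.842 = 2.123.
δ = d·√n ⇒ d = δ/√n = 2.123/√245 = 0.1356.

d ≈ 0.136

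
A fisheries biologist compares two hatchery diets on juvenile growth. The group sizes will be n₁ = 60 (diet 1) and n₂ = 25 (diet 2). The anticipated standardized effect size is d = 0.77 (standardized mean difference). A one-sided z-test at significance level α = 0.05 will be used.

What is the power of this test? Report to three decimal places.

Noncentrality parameter: δ = d / √(1/n₁ + 1/n₂) = 0.77 / √(1/60 + 1/25) = 3.2346
Critical value for a one-sided test at α = 0.05: z_α = 1.645.
Power = Φ(δ − 1.645) = Φ(1.590) = 0.9441.

Power ≈ 0.944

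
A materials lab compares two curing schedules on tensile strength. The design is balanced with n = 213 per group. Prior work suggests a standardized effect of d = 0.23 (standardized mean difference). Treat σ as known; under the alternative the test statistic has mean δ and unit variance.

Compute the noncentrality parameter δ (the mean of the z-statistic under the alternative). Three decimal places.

δ ≈ 2.374

The noncentrality parameter scales effect size by the design's sample-size factor: δ = d·√(n/2) = 0.23 × √(213/2) = 2.3736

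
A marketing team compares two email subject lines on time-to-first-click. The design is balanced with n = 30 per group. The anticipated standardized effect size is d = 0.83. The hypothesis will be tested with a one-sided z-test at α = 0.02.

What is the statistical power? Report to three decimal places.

Power ≈ 0.877

Noncentrality parameter: δ = d·√(n/2) = 0.83 × √(30/2) = 3.2146
Critical value for a one-sided test at α = 0.02: z_α = 2.054.
Power = Φ(δ − 2.054) = Φ(1.161) = 0.8771.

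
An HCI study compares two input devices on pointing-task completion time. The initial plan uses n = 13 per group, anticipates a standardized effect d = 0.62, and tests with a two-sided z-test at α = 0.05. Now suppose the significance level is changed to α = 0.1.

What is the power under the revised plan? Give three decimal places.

δ = d·√(n/2) = 0.62 × √(13/2) = 1.5807 (unchanged). New critical value: z_{0.05} = 1.645.
Revised power = Φ(δ − 1.645) + Φ(−δ − 1.645) = Φ(-0.064) + Φ(-3.226) = 0.4744 + 0.0006 = 0.4751.

Power ≈ 0.475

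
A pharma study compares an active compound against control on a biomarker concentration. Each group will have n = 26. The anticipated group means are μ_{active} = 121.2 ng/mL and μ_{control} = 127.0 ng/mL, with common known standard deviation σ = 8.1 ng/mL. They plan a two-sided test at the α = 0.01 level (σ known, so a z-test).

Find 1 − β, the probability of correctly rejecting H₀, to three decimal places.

Power ≈ 0.502

Standardized effect: d = |μ_{active} − μ_{control}| / σ = |121.2 − 127.0| / 8.1 = 0.7160
Noncentrality parameter: δ = d·√(n/2) = 0.7160 × √(26/2) = 2.5818
Two-sided α = 0.01 → critical value z_{0.005} = 2.576.
Power = Φ(δ − 2.576) + Φ(−δ − 2.576) = Φ(0.006) + Φ(-5.158) = 0.5024 + 0.0000 = 0.5024.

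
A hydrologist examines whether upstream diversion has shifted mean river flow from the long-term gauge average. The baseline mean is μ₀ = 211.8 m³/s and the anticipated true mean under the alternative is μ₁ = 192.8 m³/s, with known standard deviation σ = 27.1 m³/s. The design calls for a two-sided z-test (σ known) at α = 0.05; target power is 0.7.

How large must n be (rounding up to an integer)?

Standardized effect: d = |μ₁ − μ₀| / σ = |192.8 − 211.8| / 27.1 = 0.7011
For power 0.7 need Φ(δ − z_{0.025}) = 0.7, so δ = z_{0.025} + z_{0.30} = 1.960 + 0.524 = 2.484.
(For δ > 0 the lower-tail rejection region contributes negligibly to power, so the one-term inversion is standard.)
δ = d·√n ⇒ n = (δ/d)² = (2.484 / 0.7011)² = 12.56.
Round up to the next whole unit.

n = 13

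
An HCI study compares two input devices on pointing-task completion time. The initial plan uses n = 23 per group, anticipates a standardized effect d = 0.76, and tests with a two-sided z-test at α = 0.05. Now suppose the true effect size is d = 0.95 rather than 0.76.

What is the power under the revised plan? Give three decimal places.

Power ≈ 0.896

With d = 0.95: δ = d·√(n/2) = 0.95 × √(23/2) = 3.2216. Critical value z_{0.025} = 1.960.
Revised power = Φ(δ − 1.960) + Φ(−δ − 1.960) = Φ(1.262) + Φ(-5.182) = 0.8965 + 0.0000 = 0.8965.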